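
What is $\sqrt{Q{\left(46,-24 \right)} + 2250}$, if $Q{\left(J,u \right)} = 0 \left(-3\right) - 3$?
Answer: $\sqrt{2247} \approx 47.403$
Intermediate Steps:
$Q{\left(J,u \right)} = -3$ ($Q{\left(J,u \right)} = 0 - 3 = -3$)
$\sqrt{Q{\left(46,-24 \right)} + 2250} = \sqrt{-3 + 2250} = \sqrt{2247}$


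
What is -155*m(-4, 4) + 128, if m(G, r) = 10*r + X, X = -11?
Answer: -4367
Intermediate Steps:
m(G, r) = -11 + 10*r (m(G, r) = 10*r - 11 = -11 + 10*r)
-155*m(-4, 4) + 128 = -155*(-11 + 10*4) + 128 = -155*(-11 + 40) + 128 = -155*29 + 128 = -4495 + 128 = -4367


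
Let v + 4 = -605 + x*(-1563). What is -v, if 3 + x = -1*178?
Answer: -282294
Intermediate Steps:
x = -181 (x = -3 - 1*178 = -3 - 178 = -181)
v = 282294 (v = -4 + (-605 - 181*(-1563)) = -4 + (-605 + 282903) = -4 + 282298 = 282294)
-v = -1*282294 = -282294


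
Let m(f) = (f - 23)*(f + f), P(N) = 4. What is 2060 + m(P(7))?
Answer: 1908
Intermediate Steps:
m(f) = 2*f*(-23 + f) (m(f) = (-23 + f)*(2*f) = 2*f*(-23 + f))
2060 + m(P(7)) = 2060 + 2*4*(-23 + 4) = 2060 + 2*4*(-19) = 2060 - 152 = 1908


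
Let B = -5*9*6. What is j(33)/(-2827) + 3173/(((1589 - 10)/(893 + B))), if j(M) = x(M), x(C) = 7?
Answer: 5588343180/4463833 ≈ 1251.9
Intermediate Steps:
B = -270 (B = -45*6 = -270)
j(M) = 7
j(33)/(-2827) + 3173/(((1589 - 10)/(893 + B))) = 7/(-2827) + 3173/(((1589 - 10)/(893 - 270))) = 7*(-1/2827) + 3173/((1579/623)) = -7/2827 + 3173/((1579*(1/623))) = -7/2827 + 3173/(1579/623) = -7/2827 + 3173*(623/1579) = -7/2827 + 1976779/1579 = 5588343180/4463833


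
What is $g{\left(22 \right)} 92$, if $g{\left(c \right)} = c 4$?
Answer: $8096$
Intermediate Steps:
$g{\left(c \right)} = 4 c$
$g{\left(22 \right)} 92 = 4 \cdot 22 \cdot 92 = 88 \cdot 92 = 8096$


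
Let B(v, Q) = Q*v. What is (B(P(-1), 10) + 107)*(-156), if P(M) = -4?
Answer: -10452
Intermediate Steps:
(B(P(-1), 10) + 107)*(-156) = (10*(-4) + 107)*(-156) = (-40 + 107)*(-156) = 67*(-156) = -10452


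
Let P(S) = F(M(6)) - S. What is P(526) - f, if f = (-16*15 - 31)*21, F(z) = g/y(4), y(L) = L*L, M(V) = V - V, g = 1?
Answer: 82641/16 ≈ 5165.1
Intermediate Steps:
M(V) = 0
y(L) = L²
F(z) = 1/16 (F(z) = 1/4² = 1/16)
P(S) = 1/16 - S
f = -5691 (f = (-240 - 31)*21 = -271*21 = -5691)
P(526) - f = (1/16 - 1*526) - 1*(-5691) = (1/16 - 526) + 5691 = -8415/16 + 5691 = 82641/16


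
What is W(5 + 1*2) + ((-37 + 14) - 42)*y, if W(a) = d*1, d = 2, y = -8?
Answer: 522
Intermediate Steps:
W(a) = 2 (W(a) = 2*1 = 2)
W(5 + 1*2) + ((-37 + 14) - 42)*y = 2 + ((-37 + 14) - 42)*(-8) = 2 + (-23 - 42)*(-8) = 2 - 65*(-8) = 2 + 520 = 522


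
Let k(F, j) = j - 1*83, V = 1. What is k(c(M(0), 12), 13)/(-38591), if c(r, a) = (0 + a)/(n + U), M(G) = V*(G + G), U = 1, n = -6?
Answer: 10/5513 ≈ 0.0018139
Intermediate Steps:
M(G) = 2*G (M(G) = 1*(G + G) = 1*(2*G) = 2*G)
c(r, a) = -a/5 (c(r, a) = (0 + a)/(-6 + 1) = a/(-5) = a*(-⅕) = -a/5)
k(F, j) = -83 + j (k(F, j) = j - 83 = -83 + j)
k(c(M(0), 12), 13)/(-38591) = (-83 + 13)/(-38591) = -70*(-1/38591) = 10/5513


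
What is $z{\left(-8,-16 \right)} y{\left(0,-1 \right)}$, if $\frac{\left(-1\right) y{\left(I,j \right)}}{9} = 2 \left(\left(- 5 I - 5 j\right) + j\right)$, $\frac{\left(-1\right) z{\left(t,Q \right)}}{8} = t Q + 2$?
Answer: $74880$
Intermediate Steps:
$z{\left(t,Q \right)} = -16 - 8 Q t$ ($z{\left(t,Q \right)} = - 8 \left(t Q + 2\right) = - 8 \left(Q t + 2\right) = - 8 \left(2 + Q t\right) = -16 - 8 Q t$)
$y{\left(I,j \right)} = 72 j + 90 I$ ($y{\left(I,j \right)} = - 9 \cdot 2 \left(\left(- 5 I - 5 j\right) + j\right) = - 9 \cdot 2 \left(- 5 I - 4 j\right) = - 9 \left(- 10 I - 8 j\right) = 72 j + 90 I$)
$z{\left(-8,-16 \right)} y{\left(0,-1 \right)} = \left(-16 - \left(-128\right) \left(-8\right)\right) \left(72 \left(-1\right) + 90 \cdot 0\right) = \left(-16 - 1024\right) \left(-72 + 0\right) = \left(-1040\right) \left(-72\right) = 74880$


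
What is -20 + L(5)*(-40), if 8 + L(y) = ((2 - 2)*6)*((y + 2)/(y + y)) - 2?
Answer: 380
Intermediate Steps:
L(y) = -10 (L(y) = -8 + (((2 - 2)*6)*((y + 2)/(y + y)) - 2) = -8 + ((0*6)*((2 + y)/((2*y))) - 2) = -8 + (0*((2 + y)*(1/(2*y))) - 2) = -8 + (0*((2 + y)/(2*y)) - 2) = -8 + (0 - 2) = -8 - 2 = -10)
-20 + L(5)*(-40) = -20 - 10*(-40) = -20 + 400 = 380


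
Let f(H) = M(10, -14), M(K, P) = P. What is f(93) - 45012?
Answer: -45026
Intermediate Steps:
f(H) = -14
f(93) - 45012 = -14 - 45012 = -45026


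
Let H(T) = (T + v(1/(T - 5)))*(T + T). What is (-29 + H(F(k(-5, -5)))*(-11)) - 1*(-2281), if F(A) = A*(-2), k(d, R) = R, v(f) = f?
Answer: 8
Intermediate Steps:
F(A) = -2*A
H(T) = 2*T*(T + 1/(-5 + T)) (H(T) = (T + 1/(T - 5))*(T + T) = (T + 1/(-5 + T))*(2*T) = 2*T*(T + 1/(-5 + T)))
(-29 + H(F(k(-5, -5)))*(-11)) - 1*(-2281) = (-29 + (2*(-2*(-5))*(1 + (-2*(-5))*(-5 - 2*(-5)))/(-5 - 2*(-5)))*(-11)) - 1*(-2281) = (-29 + (2*10*(1 + 10*(-5 + 10))/(-5 + 10))*(-11)) + 2281 = (-29 + (2*10*(1 + 10*5)/5)*(-11)) + 2281 = (-29 + (2*10*(1/5)*(1 + 50))*(-11)) + 2281 = (-29 + (2*10*(1/5)*51)*(-11)) + 2281 = (-29 + 204*(-11)) + 2281 = (-29 - 2244) + 2281 = -2273 + 2281 = 8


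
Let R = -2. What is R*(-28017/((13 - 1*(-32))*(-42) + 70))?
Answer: -28017/910 ≈ -30.788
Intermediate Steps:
R*(-28017/((13 - 1*(-32))*(-42) + 70)) = -(-56034)/((13 - 1*(-32))*(-42) + 70) = -(-56034)/((13 + 32)*(-42) + 70) = -(-56034)/(45*(-42) + 70) = -(-56034)/(-1890 + 70) = -(-56034)/(-1820) = -(-56034)*(-1)/1820 = -2*28017/1820 = -28017/910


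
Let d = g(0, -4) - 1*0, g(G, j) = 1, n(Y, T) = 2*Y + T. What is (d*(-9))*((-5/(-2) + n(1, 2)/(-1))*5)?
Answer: 135/2 ≈ 67.500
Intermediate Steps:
n(Y, T) = T + 2*Y
d = 1 (d = 1 - 1*0 = 1 + 0 = 1)
(d*(-9))*((-5/(-2) + n(1, 2)/(-1))*5) = (1*(-9))*((-5/(-2) + (2 + 2*1)/(-1))*5) = -9*(-5*(-½) + (2 + 2)*(-1))*5 = -9*(5/2 + 4*(-1))*5 = -9*(5/2 - 4)*5 = -(-27)*5/2 = -9*(-15/2) = 135/2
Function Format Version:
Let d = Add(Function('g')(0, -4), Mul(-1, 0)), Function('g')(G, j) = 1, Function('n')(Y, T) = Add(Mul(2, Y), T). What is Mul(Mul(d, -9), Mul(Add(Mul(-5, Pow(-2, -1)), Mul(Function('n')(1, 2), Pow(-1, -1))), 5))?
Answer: Rational(135, 2) ≈ 67.500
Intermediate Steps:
Function('n')(Y, T) = Add(T, Mul(2, Y))
d = 1 (d = Add(1, Mul(-1, 0)) = Add(1, 0) = 1)
Mul(Mul(d, -9), Mul(Add(Mul(-5, Pow(-2, -1)), Mul(Function('n')(1, 2), Pow(-1, -1))), 5)) = Mul(Mul(1, -9), Mul(Add(Mul(-5, Pow(-2, -1)), Mul(Add(2, Mul(2, 1)), Pow(-1, -1))), 5)) = Mul(-9, Mul(Add(Mul(-5, Rational(-1, 2)), Mul(Add(2, 2), -1)), 5)) = Mul(-9, Mul(Add(Rational(5, 2), Mul(4, -1)), 5)) = Mul(-9, Mul(Add(Rational(5, 2), -4), 5)) = Mul(-9, Mul(Rational(-3, 2), 5)) = Mul(-9, Rational(-15, 2)) = Rational(135, 2)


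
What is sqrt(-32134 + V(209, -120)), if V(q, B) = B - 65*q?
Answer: I*sqrt(45839) ≈ 214.1*I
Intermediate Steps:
V(q, B) = B - 65*q
sqrt(-32134 + V(209, -120)) = sqrt(-32134 + (-120 - 65*209)) = sqrt(-32134 + (-120 - 13585)) = sqrt(-32134 - 13705) = sqrt(-45839) = I*sqrt(45839)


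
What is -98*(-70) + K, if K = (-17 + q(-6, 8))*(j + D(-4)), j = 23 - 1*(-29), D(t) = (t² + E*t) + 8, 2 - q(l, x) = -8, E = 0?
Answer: 6328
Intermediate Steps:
q(l, x) = 10 (q(l, x) = 2 - 1*(-8) = 2 + 8 = 10)
D(t) = 8 + t² (D(t) = (t² + 0*t) + 8 = (t² + 0) + 8 = t² + 8 = 8 + t²)
j = 52 (j = 23 + 29 = 52)
K = -532 (K = (-17 + 10)*(52 + (8 + (-4)²)) = -7*(52 + (8 + 16)) = -7*(52 + 24) = -7*76 = -532)
-98*(-70) + K = -98*(-70) - 532 = 6860 - 532 = 6328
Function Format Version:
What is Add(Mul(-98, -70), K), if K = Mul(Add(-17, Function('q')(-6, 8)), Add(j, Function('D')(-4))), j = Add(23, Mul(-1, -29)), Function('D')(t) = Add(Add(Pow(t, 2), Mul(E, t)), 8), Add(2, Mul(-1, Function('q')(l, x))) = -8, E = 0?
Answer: 6328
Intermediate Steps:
Function('q')(l, x) = 10 (Function('q')(l, x) = Add(2, Mul(-1, -8)) = Add(2, 8) = 10)
Function('D')(t) = Add(8, Pow(t, 2)) (Function('D')(t) = Add(Add(Pow(t, 2), Mul(0, t)), 8) = Add(Add(Pow(t, 2), 0), 8) = Add(Pow(t, 2), 8) = Add(8, Pow(t, 2)))
j = 52 (j = Add(23, 29) = 52)
K = -532 (K = Mul(Add(-17, 10), Add(52, Add(8, Pow(-4, 2)))) = Mul(-7, Add(52, Add(8, 16))) = Mul(-7, Add(52, 24)) = Mul(-7, 76) = -532)
Add(Mul(-98, -70), K) = Add(Mul(-98, -70), -532) = Add(6860, -532) = 6328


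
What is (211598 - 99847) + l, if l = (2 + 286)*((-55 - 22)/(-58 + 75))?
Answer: 1877591/17 ≈ 1.1045e+5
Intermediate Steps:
l = -22176/17 (l = 288*(-77/17) = -22176/17 ≈ -1304.5)
(211598 - 99847) + l = (211598 - 99847) - 22176/17 = 111751 - 22176/17 = 1877591/17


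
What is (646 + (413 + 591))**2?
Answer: 2722500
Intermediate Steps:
(646 + (413 + 591))**2 = (646 + 1004)**2 = 1650**2 = 2722500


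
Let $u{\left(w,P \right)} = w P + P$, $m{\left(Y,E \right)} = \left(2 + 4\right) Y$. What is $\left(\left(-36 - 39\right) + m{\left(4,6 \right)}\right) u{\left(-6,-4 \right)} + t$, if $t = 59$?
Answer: $-961$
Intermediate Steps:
$m{\left(Y,E \right)} = 6 Y$
$u{\left(w,P \right)} = P + P w$ ($u{\left(w,P \right)} = P w + P = P + P w$)
$\left(\left(-36 - 39\right) + m{\left(4,6 \right)}\right) u{\left(-6,-4 \right)} + t = \left(\left(-36 - 39\right) + 6 \cdot 4\right) \left(- 4 \left(1 - 6\right)\right) + 59 = \left(-75 + 24\right) \left(\left(-4\right) \left(-5\right)\right) + 59 = \left(-51\right) 20 + 59 = -1020 + 59 = -961$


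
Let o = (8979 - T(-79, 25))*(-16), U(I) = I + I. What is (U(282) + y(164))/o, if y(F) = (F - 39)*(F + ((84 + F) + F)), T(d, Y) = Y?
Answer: -18141/35816 ≈ -0.50651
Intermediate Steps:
U(I) = 2*I
y(F) = (-39 + F)*(84 + 3*F) (y(F) = (-39 + F)*(F + (84 + 2*F)) = (-39 + F)*(84 + 3*F))
o = -143264 (o = (8979 - 1*25)*(-16) = (8979 - 25)*(-16) = 8954*(-16) = -143264)
(U(282) + y(164))/o = (2*282 + (-3276 - 33*164 + 3*164²))/(-143264) = (564 + (-3276 - 5412 + 3*26896))*(-1/143264) = (564 + (-3276 - 5412 + 80688))*(-1/143264) = (564 + 72000)*(-1/143264) = 72564*(-1/143264) = -18141/35816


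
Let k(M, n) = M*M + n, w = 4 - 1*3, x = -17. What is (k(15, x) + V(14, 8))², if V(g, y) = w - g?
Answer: 38025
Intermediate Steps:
w = 1 (w = 4 - 3 = 1)
V(g, y) = 1 - g
k(M, n) = n + M² (k(M, n) = M² + n = n + M²)
(k(15, x) + V(14, 8))² = ((-17 + 15²) + (1 - 1*14))² = ((-17 + 225) + (1 - 14))² = (208 - 13)² = 195² = 38025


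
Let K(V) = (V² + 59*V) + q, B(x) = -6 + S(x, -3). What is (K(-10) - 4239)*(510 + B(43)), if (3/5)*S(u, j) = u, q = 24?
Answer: -8125535/3 ≈ -2.7085e+6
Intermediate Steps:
S(u, j) = 5*u/3
B(x) = -6 + 5*x/3
K(V) = 24 + V² + 59*V (K(V) = (V² + 59*V) + 24 = 24 + V² + 59*V)
(K(-10) - 4239)*(510 + B(43)) = ((24 + (-10)² + 59*(-10)) - 4239)*(510 + (-6 + (5/3)*43)) = ((24 + 100 - 590) - 4239)*(510 + (-6 + 215/3)) = (-466 - 4239)*(510 + 197/3) = -4705*1727/3 = -8125535/3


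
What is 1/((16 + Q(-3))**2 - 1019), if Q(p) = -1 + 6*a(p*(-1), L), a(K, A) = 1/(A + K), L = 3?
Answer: -1/763 ≈ -0.0013106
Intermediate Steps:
Q(p) = -1 + 6/(3 - p) (Q(p) = -1 + 6/(3 + p*(-1)) = -1 + 6/(3 - p))
1/((16 + Q(-3))**2 - 1019) = 1/((16 + (-3 - 1*(-3))/(-3 - 3))**2 - 1019) = 1/((16 + (-3 + 3)/(-6))**2 - 1019) = 1/((16 - 1/6*0)**2 - 1019) = 1/((16 + 0)**2 - 1019) = 1/(16**2 - 1019) = 1/(256 - 1019) = 1/(-763) = -1/763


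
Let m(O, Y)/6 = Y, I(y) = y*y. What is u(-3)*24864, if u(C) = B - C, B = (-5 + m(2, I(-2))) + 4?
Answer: 646464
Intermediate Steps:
I(y) = y²
m(O, Y) = 6*Y
B = 23 (B = (-5 + 6*(-2)²) + 4 = (-5 + 6*4) + 4 = (-5 + 24) + 4 = 19 + 4 = 23)
u(C) = 23 - C
u(-3)*24864 = (23 - 1*(-3))*24864 = (23 + 3)*24864 = 26*24864 = 646464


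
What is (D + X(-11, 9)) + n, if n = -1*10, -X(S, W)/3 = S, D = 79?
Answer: 102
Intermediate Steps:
X(S, W) = -3*S
n = -10
(D + X(-11, 9)) + n = (79 - 3*(-11)) - 10 = (79 + 33) - 10 = 112 - 10 = 102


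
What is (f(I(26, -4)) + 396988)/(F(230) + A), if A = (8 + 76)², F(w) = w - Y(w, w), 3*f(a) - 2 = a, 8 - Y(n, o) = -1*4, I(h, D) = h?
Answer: 595496/10911 ≈ 54.578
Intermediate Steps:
Y(n, o) = 12 (Y(n, o) = 8 - (-1)*4 = 8 - 1*(-4) = 8 + 4 = 12)
f(a) = ⅔ + a/3
F(w) = -12 + w (F(w) = w - 1*12 = w - 12 = -12 + w)
A = 7056 (A = 84² = 7056)
(f(I(26, -4)) + 396988)/(F(230) + A) = ((⅔ + (⅓)*26) + 396988)/((-12 + 230) + 7056) = ((⅔ + 26/3) + 396988)/(218 + 7056) = (28/3 + 396988)/7274 = (1190992/3)*(1/7274) = 595496/10911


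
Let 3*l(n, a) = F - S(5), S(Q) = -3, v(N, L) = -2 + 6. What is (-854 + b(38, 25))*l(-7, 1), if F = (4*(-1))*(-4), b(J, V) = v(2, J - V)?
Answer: -16150/3 ≈ -5383.3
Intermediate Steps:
v(N, L) = 4
b(J, V) = 4
F = 16 (F = -4*(-4) = 16)
l(n, a) = 19/3 (l(n, a) = (16 - 1*(-3))/3 = (16 + 3)/3 = (1/3)*19 = 19/3)
(-854 + b(38, 25))*l(-7, 1) = (-854 + 4)*(19/3) = -850*19/3 = -16150/3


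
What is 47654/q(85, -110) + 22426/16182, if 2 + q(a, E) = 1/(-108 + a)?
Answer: -8867548811/380277 ≈ -23319.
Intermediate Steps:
q(a, E) = -2 + 1/(-108 + a)
47654/q(85, -110) + 22426/16182 = 47654/(((217 - 2*85)/(-108 + 85))) + 22426/16182 = 47654/(((217 - 170)/(-23))) + 22426*(1/16182) = 47654/((-1/23*47)) + 11213/8091 = 47654/(-47/23) + 11213/8091 = 47654*(-23/47) + 11213/8091 = -1096042/47 + 11213/8091 = -8867548811/380277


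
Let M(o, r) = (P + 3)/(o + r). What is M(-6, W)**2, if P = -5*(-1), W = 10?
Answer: 4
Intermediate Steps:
P = 5
M(o, r) = 8/(o + r) (M(o, r) = (5 + 3)/(o + r) = 8/(o + r))
M(-6, W)**2 = (8/(-6 + 10))**2 = (8/4)**2 = (8*(1/4))**2 = 2**2 = 4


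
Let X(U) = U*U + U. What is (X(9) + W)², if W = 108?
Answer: 39204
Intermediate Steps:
X(U) = U + U² (X(U) = U² + U = U + U²)
(X(9) + W)² = (9*(1 + 9) + 108)² = (9*10 + 108)² = (90 + 108)² = 198² = 39204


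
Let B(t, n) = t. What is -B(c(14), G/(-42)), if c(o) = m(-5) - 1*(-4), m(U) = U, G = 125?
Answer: 1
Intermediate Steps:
c(o) = -1 (c(o) = -5 - 1*(-4) = -5 + 4 = -1)
-B(c(14), G/(-42)) = -1*(-1) = 1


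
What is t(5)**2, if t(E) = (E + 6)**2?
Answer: 14641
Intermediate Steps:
t(E) = (6 + E)**2
t(5)**2 = ((6 + 5)**2)**2 = (11**2)**2 = 121**2 = 14641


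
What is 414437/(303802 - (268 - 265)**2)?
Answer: 414437/303793 ≈ 1.3642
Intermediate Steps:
414437/(303802 - (268 - 265)**2) = 414437/(303802 - 1*3**2) = 414437/(303802 - 1*9) = 414437/(303802 - 9) = 414437/303793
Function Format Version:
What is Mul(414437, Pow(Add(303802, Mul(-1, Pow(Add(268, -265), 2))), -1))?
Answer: Rational(414437, 303793) ≈ 1.3642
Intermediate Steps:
Mul(414437, Pow(Add(303802, Mul(-1, Pow(Add(268, -265), 2))), -1)) = Mul(414437, Pow(Add(303802, Mul(-1, Pow(3, 2))), -1)) = Mul(414437, Pow(Add(303802, Mul(-1, 9)), -1)) = Mul(414437, Pow(Add(303802, -9), -1)) = Mul(414437, Pow(303793, -1)) = Mul(414437, Rational(1, 303793)) = Rational(414437, 303793)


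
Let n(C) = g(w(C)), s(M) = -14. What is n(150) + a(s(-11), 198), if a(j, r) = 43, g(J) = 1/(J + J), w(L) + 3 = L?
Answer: 12643/294 ≈ 43.003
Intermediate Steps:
w(L) = -3 + L
g(J) = 1/(2*J)
n(C) = 1/(2*(-3 + C))
n(150) + a(s(-11), 198) = 1/(2*(-3 + 150)) + 43 = (1/2)/147 + 43 = (1/2)*(1/147) + 43 = 1/294 + 43 = 12643/294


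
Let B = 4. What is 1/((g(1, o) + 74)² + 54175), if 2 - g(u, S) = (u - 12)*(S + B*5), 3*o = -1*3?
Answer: 1/135400 ≈ 7.3855e-6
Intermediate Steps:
o = -1 (o = (-1*3)/3 = (⅓)*(-3) = -1)
g(u, S) = 2 - (-12 + u)*(20 + S) (g(u, S) = 2 - (u - 12)*(S + 4*5) = 2 - (-12 + u)*(S + 20) = 2 - (-12 + u)*(20 + S))
1/((g(1, o) + 74)² + 54175) = 1/(((242 - 20*1 + 12*(-1) - 1*(-1)*1) + 74)² + 54175) = 1/(((242 - 20 - 12 + 1) + 74)² + 54175) = 1/((211 + 74)² + 54175) = 1/(285² + 54175) = 1/(81225 + 54175) = 1/135400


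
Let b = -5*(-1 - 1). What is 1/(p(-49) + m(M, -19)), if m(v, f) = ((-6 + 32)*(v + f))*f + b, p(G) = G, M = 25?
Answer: -1/3003 ≈ -0.00033300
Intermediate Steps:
b = 10 (b = -5*(-2) = 10)
m(v, f) = 10 + f*(26*f + 26*v) (m(v, f) = ((-6 + 32)*(v + f))*f + 10 = (26*(f + v))*f + 10 = (26*f + 26*v)*f + 10 = f*(26*f + 26*v) + 10 = 10 + f*(26*f + 26*v))
1/(p(-49) + m(M, -19)) = 1/(-49 + (10 + 26*(-19)**2 + 26*(-19)*25)) = 1/(-49 + (10 + 26*361 - 12350)) = 1/(-49 + (10 + 9386 - 12350)) = 1/(-49 - 2954) = 1/(-3003) = -1/3003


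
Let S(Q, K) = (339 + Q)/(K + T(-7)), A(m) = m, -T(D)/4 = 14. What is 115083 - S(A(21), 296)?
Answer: 230163/2 ≈ 1.1508e+5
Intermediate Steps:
T(D) = -56 (T(D) = -4*14 = -56)
S(Q, K) = (339 + Q)/(-56 + K) (S(Q, K) = (339 + Q)/(K - 56) = (339 + Q)/(-56 + K))
115083 - S(A(21), 296) = 115083 - (339 + 21)/(-56 + 296) = 115083 - 360/240 = 115083 - 1*3/2 = 115083 - 3/2 = 230163/2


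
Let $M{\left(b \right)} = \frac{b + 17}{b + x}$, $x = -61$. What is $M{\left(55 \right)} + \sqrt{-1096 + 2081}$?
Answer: $-12 + \sqrt{985} \approx 19.385$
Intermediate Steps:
$M{\left(b \right)} = \frac{17 + b}{-61 + b}$ ($M{\left(b \right)} = \frac{b + 17}{b - 61} = \frac{17 + b}{-61 + b}$)
$M{\left(55 \right)} + \sqrt{-1096 + 2081} = \frac{17 + 55}{-61 + 55} + \sqrt{-1096 + 2081} = \frac{1}{-6} \cdot 72 + \sqrt{985} = \left(- \frac{1}{6}\right) 72 + \sqrt{985} = -12 + \sqrt{985}$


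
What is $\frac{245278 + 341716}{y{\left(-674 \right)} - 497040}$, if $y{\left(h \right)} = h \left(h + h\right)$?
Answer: $\frac{293497}{205756} \approx 1.4264$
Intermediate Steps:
$y{\left(h \right)} = 2 h^{2}$ ($y{\left(h \right)} = h 2 h = 2 h^{2}$)
$\frac{245278 + 341716}{y{\left(-674 \right)} - 497040} = \frac{245278 + 341716}{2 \left(-674\right)^{2} - 497040} = \frac{586994}{2 \cdot 454276 - 497040} = \frac{586994}{908552 - 497040} = \frac{586994}{411512} = 586994 \cdot \frac{1}{411512} = \frac{293497}{205756}$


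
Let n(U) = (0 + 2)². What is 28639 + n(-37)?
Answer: 28643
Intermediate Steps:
n(U) = 4 (n(U) = 2² = 4)
28639 + n(-37) = 28639 + 4 = 28643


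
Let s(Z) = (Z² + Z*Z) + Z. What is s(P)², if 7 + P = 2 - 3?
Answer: 14400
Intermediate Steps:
P = -8 (P = -7 + (2 - 3) = -7 - 1 = -8)
s(Z) = Z + 2*Z² (s(Z) = (Z² + Z²) + Z = 2*Z² + Z = Z + 2*Z²)
s(P)² = (-8*(1 + 2*(-8)))² = (-8*(1 - 16))² = (-8*(-15))² = 120² = 14400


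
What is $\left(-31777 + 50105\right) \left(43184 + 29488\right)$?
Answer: $1331932416$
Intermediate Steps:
$\left(-31777 + 50105\right) \left(43184 + 29488\right) = 18328 \cdot 72672 = 1331932416$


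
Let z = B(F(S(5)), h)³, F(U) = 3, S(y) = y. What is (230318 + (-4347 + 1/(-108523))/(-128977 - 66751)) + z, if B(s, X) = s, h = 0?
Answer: 2446378127165581/10620494872 ≈ 2.3035e+5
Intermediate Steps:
z = 27 (z = 3³ = 27)
(230318 + (-4347 + 1/(-108523))/(-128977 - 66751)) + z = (230318 + (-4347 + 1/(-108523))/(-128977 - 66751)) + 27 = (230318 + (-4347 - 1/108523)/(-195728)) + 27 = (230318 - 471749482/108523*(-1/195728)) + 27 = (230318 + 235874741/10620494872) + 27 = 2446091373804037/10620494872 + 27 = 2446378127165581/10620494872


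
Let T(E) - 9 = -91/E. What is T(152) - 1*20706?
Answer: -3146035/152 ≈ -20698.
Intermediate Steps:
T(E) = 9 - 91/E
T(152) - 1*20706 = (9 - 91/152) - 1*20706 = (9 - 91*1/152) - 20706 = (9 - 91/152) - 20706 = 1277/152 - 20706 = -3146035/152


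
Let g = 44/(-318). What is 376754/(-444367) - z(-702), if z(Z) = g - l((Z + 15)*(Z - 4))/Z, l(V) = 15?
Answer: -575389513/787291362 ≈ -0.73085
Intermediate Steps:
g = -22/159 (g = 44*(-1/318) = -22/159 ≈ -0.13836)
z(Z) = -22/159 - 15/Z
376754/(-444367) - z(-702) = 376754/(-444367) - (-22/159 - 15/(-702)) = 376754*(-1/444367) - (-22/159 - 15*(-1/702)) = -53822/63481 - (-22/159 + 5/234) = -53822/63481 - 1*(-1451/12402) = -53822/63481 + 1451/12402 = -575389513/787291362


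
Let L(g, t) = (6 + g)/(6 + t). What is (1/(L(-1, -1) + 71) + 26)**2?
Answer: 3508129/5184 ≈ 676.72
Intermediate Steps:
L(g, t) = (6 + g)/(6 + t)
(1/(L(-1, -1) + 71) + 26)**2 = (1/((6 - 1)/(6 - 1) + 71) + 26)**2 = (1/(5/5 + 71) + 26)**2 = (1/((1/5)*5 + 71) + 26)**2 = (1/(1 + 71) + 26)**2 = (1/72 + 26)**2 = (1873/72)**2 = 3508129/5184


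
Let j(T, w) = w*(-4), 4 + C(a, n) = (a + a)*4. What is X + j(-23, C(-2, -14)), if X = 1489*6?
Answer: 9014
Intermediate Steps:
X = 8934
C(a, n) = -4 + 8*a (C(a, n) = -4 + (a + a)*4 = -4 + (2*a)*4 = -4 + 8*a)
j(T, w) = -4*w
X + j(-23, C(-2, -14)) = 8934 - 4*(-4 + 8*(-2)) = 8934 - 4*(-4 - 16) = 8934 - 4*(-20) = 8934 + 80 = 9014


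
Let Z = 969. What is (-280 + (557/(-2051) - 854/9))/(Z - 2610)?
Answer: 6925087/30291219 ≈ 0.22862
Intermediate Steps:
(-280 + (557/(-2051) - 854/9))/(Z - 2610) = (-280 + (557/(-2051) - 854/9))/(969 - 2610) = (-280 + (557*(-1/2051) - 854*⅑))/(-1641) = (-280 + (-557/2051 - 854/9))*(-1/1641) = (-280 - 1756567/18459)*(-1/1641) = -6925087/18459*(-1/1641) = 6925087/30291219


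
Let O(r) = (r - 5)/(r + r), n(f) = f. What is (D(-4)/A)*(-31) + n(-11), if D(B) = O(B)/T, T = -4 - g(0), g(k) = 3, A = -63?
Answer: -4343/392 ≈ -11.079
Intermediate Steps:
T = -7 (T = -4 - 1*3 = -4 - 3 = -7)
O(r) = (-5 + r)/(2*r) (O(r) = (-5 + r)/((2*r)) = (-5 + r)*(1/(2*r)) = (-5 + r)/(2*r))
D(B) = -(-5 + B)/(14*B) (D(B) = ((-5 + B)/(2*B))/(-7) = ((-5 + B)/(2*B))*(-⅐) = -(-5 + B)/(14*B))
(D(-4)/A)*(-31) + n(-11) = (((1/14)*(5 - 1*(-4))/(-4))/(-63))*(-31) - 11 = (((1/14)*(-¼)*(5 + 4))*(-1/63))*(-31) - 11 = (((1/14)*(-¼)*9)*(-1/63))*(-31) - 11 = -9/56*(-1/63)*(-31) - 11 = (1/392)*(-31) - 11 = -31/392 - 11 = -4343/392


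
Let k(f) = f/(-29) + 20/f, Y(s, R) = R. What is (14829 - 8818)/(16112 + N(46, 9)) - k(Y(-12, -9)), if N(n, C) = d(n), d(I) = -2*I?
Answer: 1062539/464580 ≈ 2.2871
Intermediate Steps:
k(f) = 20/f - f/29 (k(f) = f*(-1/29) + 20/f = -f/29 + 20/f = 20/f - f/29)
N(n, C) = -2*n
(14829 - 8818)/(16112 + N(46, 9)) - k(Y(-12, -9)) = (14829 - 8818)/(16112 - 2*46) - (20/(-9) - 1/29*(-9)) = 6011/(16112 - 92) - (20*(-1/9) + 9/29) = 6011/16020 - (-20/9 + 9/29) = 6011*(1/16020) - 1*(-499/261) = 6011/16020 + 499/261 = 1062539/464580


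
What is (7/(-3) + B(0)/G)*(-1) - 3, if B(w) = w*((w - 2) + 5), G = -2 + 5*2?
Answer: -⅔ ≈ -0.66667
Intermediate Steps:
G = 8 (G = -2 + 10 = 8)
B(w) = w*(3 + w) (B(w) = w*((-2 + w) + 5) = w*(3 + w))
(7/(-3) + B(0)/G)*(-1) - 3 = (7/(-3) + (0*(3 + 0))/8)*(-1) - 3 = (7*(-⅓) + (0*3)*(⅛))*(-1) - 3 = (-7/3 + 0*(⅛))*(-1) - 3 = (-7/3 + 0)*(-1) - 3 = -7/3*(-1) - 3 = 7/3 - 3 = -⅔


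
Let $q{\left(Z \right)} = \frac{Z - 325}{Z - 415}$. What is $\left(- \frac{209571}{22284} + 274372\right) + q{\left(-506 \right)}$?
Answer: $\frac{625657422769}{2280396} \approx 2.7436 \cdot 10^{5}$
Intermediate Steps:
$q{\left(Z \right)} = \frac{-325 + Z}{-415 + Z}$
$\left(- \frac{209571}{22284} + 274372\right) + q{\left(-506 \right)} = \left(- \frac{209571}{22284} + 274372\right) + \frac{-325 - 506}{-415 - 506} = \left(\left(-209571\right) \frac{1}{22284} + 274372\right) + \frac{1}{-921} \left(-831\right) = \left(- \frac{69857}{7428} + 274372\right) - - \frac{277}{307} = \frac{2037965359}{7428} + \frac{277}{307} = \frac{625657422769}{2280396}$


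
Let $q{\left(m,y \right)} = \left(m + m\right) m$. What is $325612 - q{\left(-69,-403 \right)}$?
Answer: $316090$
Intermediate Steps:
$q{\left(m,y \right)} = 2 m^{2}$ ($q{\left(m,y \right)} = 2 m m = 2 m^{2}$)
$325612 - q{\left(-69,-403 \right)} = 325612 - 2 \left(-69\right)^{2} = 325612 - 2 \cdot 4761 = 325612 - 9522 = 316090$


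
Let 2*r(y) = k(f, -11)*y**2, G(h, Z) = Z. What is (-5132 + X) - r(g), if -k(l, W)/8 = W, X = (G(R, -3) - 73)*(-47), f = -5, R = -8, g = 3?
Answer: -1956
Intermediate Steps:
X = 3572 (X = (-3 - 73)*(-47) = -76*(-47) = 3572)
k(l, W) = -8*W
r(y) = 44*y**2 (r(y) = ((-8*(-11))*y**2)/2 = (88*y**2)/2 = 44*y**2)
(-5132 + X) - r(g) = (-5132 + 3572) - 44*3**2 = -1560 - 44*9 = -1560 - 1*396 = -1560 - 396 = -1956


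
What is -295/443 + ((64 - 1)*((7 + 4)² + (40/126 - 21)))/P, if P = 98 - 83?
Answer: 559067/1329 ≈ 420.67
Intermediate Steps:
P = 15
-295/443 + ((64 - 1)*((7 + 4)² + (40/126 - 21)))/P = -295/443 + ((64 - 1)*((7 + 4)² + (40/126 - 21)))/15 = -295*1/443 + (63*(11² + (40*(1/126) - 21)))*(1/15) = -295/443 + (63*(121 + (20/63 - 21)))*(1/15) = -295/443 + (63*(121 - 1303/63))*(1/15) = -295/443 + (63*(6320/63))*(1/15) = -295/443 + 6320*(1/15) = -295/443 + 1264/3 = 559067/1329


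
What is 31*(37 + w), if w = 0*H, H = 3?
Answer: 1147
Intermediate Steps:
w = 0 (w = 0*3 = 0)
31*(37 + w) = 31*(37 + 0) = 31*37 = 1147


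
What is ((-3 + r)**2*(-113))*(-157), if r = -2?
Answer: 443525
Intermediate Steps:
((-3 + r)**2*(-113))*(-157) = ((-3 - 2)**2*(-113))*(-157) = ((-5)**2*(-113))*(-157) = (25*(-113))*(-157) = -2825*(-157) = 443525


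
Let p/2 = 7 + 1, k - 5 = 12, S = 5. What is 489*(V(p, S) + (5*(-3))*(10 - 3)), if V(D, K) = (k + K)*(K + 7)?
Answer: 77751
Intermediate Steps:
k = 17 (k = 5 + 12 = 17)
p = 16 (p = 2*(7 + 1) = 2*8 = 16)
V(D, K) = (7 + K)*(17 + K) (V(D, K) = (17 + K)*(K + 7) = (17 + K)*(7 + K) = (7 + K)*(17 + K))
489*(V(p, S) + (5*(-3))*(10 - 3)) = 489*((119 + 5**2 + 24*5) + (5*(-3))*(10 - 3)) = 489*((119 + 25 + 120) - 15*7) = 489*(264 - 105) = 489*159 = 77751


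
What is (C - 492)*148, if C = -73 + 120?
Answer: -65860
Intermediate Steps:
C = 47
(C - 492)*148 = (47 - 492)*148 = -445*148 = -65860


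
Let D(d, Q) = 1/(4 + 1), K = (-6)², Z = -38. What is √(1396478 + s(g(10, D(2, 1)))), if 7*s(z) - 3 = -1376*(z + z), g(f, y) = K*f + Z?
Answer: √62224435/7 ≈ 1126.9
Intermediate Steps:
K = 36
D(d, Q) = ⅕ (D(d, Q) = 1/5 = ⅕)
g(f, y) = -38 + 36*f (g(f, y) = 36*f - 38 = -38 + 36*f)
s(z) = 3/7 - 2752*z/7 (s(z) = 3/7 + (-1376*(z + z))/7 = 3/7 + (-2752*z)/7 = 3/7 - 2752*z/7)
√(1396478 + s(g(10, D(2, 1)))) = √(1396478 + (3/7 - 2752*(-38 + 36*10)/7)) = √(1396478 + (3/7 - 2752*(-38 + 360)/7)) = √(1396478 + (3/7 - 2752/7*322)) = √(1396478 + (3/7 - 126592)) = √(1396478 - 886141/7) = √(8889205/7) = √62224435/7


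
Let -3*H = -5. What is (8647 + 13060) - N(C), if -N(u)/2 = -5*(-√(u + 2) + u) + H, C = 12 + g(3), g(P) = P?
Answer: 64681/3 + 10*√17 ≈ 21602.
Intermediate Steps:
H = 5/3 (H = -⅓*(-5) = 5/3 ≈ 1.6667)
C = 15 (C = 12 + 3 = 15)
N(u) = -10/3 - 10*√(2 + u) + 10*u (N(u) = -2*(-5*(-√(u + 2) + u) + 5/3) = -2*(-5*(-√(2 + u) + u) + 5/3) = -2*(-5*(u - √(2 + u)) + 5/3) = -2*((-5*u + 5*√(2 + u)) + 5/3) = -2*(5/3 - 5*u + 5*√(2 + u)) = -10/3 - 10*√(2 + u) + 10*u)
(8647 + 13060) - N(C) = (8647 + 13060) - (-10/3 - 10*√(2 + 15) + 10*15) = 21707 - (-10/3 - 10*√17 + 150) = 21707 - (440/3 - 10*√17) = 21707 + (-440/3 + 10*√17) = 64681/3 + 10*√17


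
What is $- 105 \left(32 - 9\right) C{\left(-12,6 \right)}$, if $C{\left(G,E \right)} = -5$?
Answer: $12075$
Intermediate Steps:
$- 105 \left(32 - 9\right) C{\left(-12,6 \right)} = - 105 \left(32 - 9\right) \left(-5\right) = \left(-105\right) 23 \left(-5\right) = \left(-2415\right) \left(-5\right) = 12075$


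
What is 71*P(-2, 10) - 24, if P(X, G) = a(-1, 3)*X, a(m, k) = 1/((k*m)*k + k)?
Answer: -⅓ ≈ -0.33333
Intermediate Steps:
a(m, k) = 1/(k + m*k²) (a(m, k) = 1/(m*k² + k) = 1/(k + m*k²))
P(X, G) = -X/6 (P(X, G) = (1/(3*(1 + 3*(-1))))*X = (1/(3*(1 - 3)))*X = ((⅓)/(-2))*X = ((⅓)*(-½))*X = -X/6)
71*P(-2, 10) - 24 = 71*(-⅙*(-2)) - 24 = 71*(⅓) - 24 = 71/3 - 24 = -⅓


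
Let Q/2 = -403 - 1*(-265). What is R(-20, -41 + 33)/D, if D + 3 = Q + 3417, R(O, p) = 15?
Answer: 5/1046 ≈ 0.0047801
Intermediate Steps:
Q = -276 (Q = 2*(-403 - 1*(-265)) = 2*(-403 + 265) = 2*(-138) = -276)
D = 3138 (D = -3 + (-276 + 3417) = -3 + 3141 = 3138)
R(-20, -41 + 33)/D = 15/3138 = 15*(1/3138) = 5/1046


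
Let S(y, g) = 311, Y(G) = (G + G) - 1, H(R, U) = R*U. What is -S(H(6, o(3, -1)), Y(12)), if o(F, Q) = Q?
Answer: -311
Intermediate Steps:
Y(G) = -1 + 2*G (Y(G) = 2*G - 1 = -1 + 2*G)
-S(H(6, o(3, -1)), Y(12)) = -1*311 = -311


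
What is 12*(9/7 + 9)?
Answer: 864/7 ≈ 123.43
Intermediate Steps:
12*(9/7 + 9) = 12*(72/7) = 864/7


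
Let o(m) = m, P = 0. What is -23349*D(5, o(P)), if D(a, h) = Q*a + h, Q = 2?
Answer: -233490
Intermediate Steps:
D(a, h) = h + 2*a (D(a, h) = 2*a + h = h + 2*a)
-23349*D(5, o(P)) = -23349*(0 + 2*5) = -23349*(0 + 10) = -23349*10 = -233490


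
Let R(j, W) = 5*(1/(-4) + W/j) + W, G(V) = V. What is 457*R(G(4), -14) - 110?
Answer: -60307/4 ≈ -15077.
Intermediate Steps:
R(j, W) = -5/4 + W + 5*W/j (R(j, W) = 5*(1*(-¼) + W/j) + W = 5*(-¼ + W/j) + W = (-5/4 + 5*W/j) + W = -5/4 + W + 5*W/j)
457*R(G(4), -14) - 110 = 457*(-5/4 - 14 + 5*(-14)/4) - 110 = 457*(-5/4 - 14 + 5*(-14)*(¼)) - 110 = 457*(-5/4 - 14 - 35/2) - 110 = 457*(-131/4) - 110 = -59867/4 - 110 = -60307/4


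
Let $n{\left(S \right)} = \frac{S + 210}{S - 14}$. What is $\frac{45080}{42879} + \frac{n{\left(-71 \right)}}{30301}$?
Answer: $\frac{116101411619}{110438509215} \approx 1.0513$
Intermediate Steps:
$n{\left(S \right)} = \frac{210 + S}{-14 + S}$
$\frac{45080}{42879} + \frac{n{\left(-71 \right)}}{30301} = \frac{45080}{42879} + \frac{\frac{1}{-14 - 71} \left(210 - 71\right)}{30301} = 45080 \cdot \frac{1}{42879} + \frac{1}{-85} \cdot 139 \cdot \frac{1}{30301} = \frac{45080}{42879} + \left(- \frac{1}{85}\right) 139 \cdot \frac{1}{30301} = \frac{45080}{42879} - \frac{139}{2575585} = \frac{116101411619}{110438509215}$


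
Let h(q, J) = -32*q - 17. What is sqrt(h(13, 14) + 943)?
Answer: sqrt(510) ≈ 22.583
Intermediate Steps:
h(q, J) = -17 - 32*q
sqrt(h(13, 14) + 943) = sqrt((-17 - 32*13) + 943) = sqrt((-17 - 416) + 943) = sqrt(-433 + 943) = sqrt(510)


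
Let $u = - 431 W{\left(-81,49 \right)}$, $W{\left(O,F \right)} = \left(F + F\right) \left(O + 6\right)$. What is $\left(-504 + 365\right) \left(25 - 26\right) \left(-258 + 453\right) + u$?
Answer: $3194955$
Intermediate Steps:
$W{\left(O,F \right)} = 2 F \left(6 + O\right)$
$u = 3167850$ ($u = - 431 \cdot 2 \cdot 49 \left(6 - 81\right) = - 431 \cdot 2 \cdot 49 \left(-75\right) = \left(-431\right) \left(-7350\right) = 3167850$)
$\left(-504 + 365\right) \left(25 - 26\right) \left(-258 + 453\right) + u = \left(-504 + 365\right) \left(25 - 26\right) \left(-258 + 453\right) + 3167850 = \left(-139\right) \left(-1\right) 195 + 3167850 = 139 \cdot 195 + 3167850 = 27105 + 3167850 = 3194955$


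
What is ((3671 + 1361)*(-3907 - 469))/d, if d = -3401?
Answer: 22020032/3401 ≈ 6474.6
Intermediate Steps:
((3671 + 1361)*(-3907 - 469))/d = ((3671 + 1361)*(-3907 - 469))/(-3401) = (5032*(-4376))*(-1/3401) = -22020032*(-1/3401) = 22020032/3401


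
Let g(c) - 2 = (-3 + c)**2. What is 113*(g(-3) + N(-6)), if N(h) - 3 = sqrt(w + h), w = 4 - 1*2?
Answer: 4633 + 226*I ≈ 4633.0 + 226.0*I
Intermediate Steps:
w = 2 (w = 4 - 2 = 2)
g(c) = 2 + (-3 + c)**2
N(h) = 3 + sqrt(2 + h)
113*(g(-3) + N(-6)) = 113*((2 + (-3 - 3)**2) + (3 + sqrt(2 - 6))) = 113*((2 + (-6)**2) + (3 + sqrt(-4))) = 113*((2 + 36) + (3 + 2*I)) = 113*(38 + (3 + 2*I)) = 113*(41 + 2*I) = 4633 + 226*I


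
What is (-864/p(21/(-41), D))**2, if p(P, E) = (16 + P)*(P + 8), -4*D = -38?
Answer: 2109419283456/38003553025 ≈ 55.506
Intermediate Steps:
D = 19/2 (D = -1/4*(-38) = 19/2 ≈ 9.5000)
p(P, E) = (8 + P)*(16 + P) (p(P, E) = (16 + P)*(8 + P) = (8 + P)*(16 + P))
(-864/p(21/(-41), D))**2 = (-864/(128 + (21/(-41))**2 + 24*(21/(-41))))**2 = (-864/(128 + (21*(-1/41))**2 + 24*(21*(-1/41))))**2 = (-864/(128 + (-21/41)**2 + 24*(-21/41)))**2 = (-864/(128 + 441/1681 - 504/41))**2 = (-864/194945/1681)**2 = (-864*1681/194945)**2 = (-1452384/194945)**2 = 2109419283456/38003553025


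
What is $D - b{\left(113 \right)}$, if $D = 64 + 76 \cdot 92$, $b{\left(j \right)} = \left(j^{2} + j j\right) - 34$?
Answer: $-18448$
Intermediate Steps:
$b{\left(j \right)} = -34 + 2 j^{2}$ ($b{\left(j \right)} = \left(j^{2} + j^{2}\right) - 34 = 2 j^{2} - 34 = -34 + 2 j^{2}$)
$D = 7056$ ($D = 64 + 6992 = 7056$)
$D - b{\left(113 \right)} = 7056 - \left(-34 + 2 \cdot 113^{2}\right) = 7056 - \left(-34 + 2 \cdot 12769\right) = 7056 - \left(-34 + 25538\right) = 7056 - 25504 = -18448$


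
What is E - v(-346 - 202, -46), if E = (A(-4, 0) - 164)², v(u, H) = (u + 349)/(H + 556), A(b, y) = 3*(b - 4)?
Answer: 18025639/510 ≈ 35344.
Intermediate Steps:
A(b, y) = -12 + 3*b (A(b, y) = 3*(-4 + b) = -12 + 3*b)
v(u, H) = (349 + u)/(556 + H)
E = 35344 (E = ((-12 + 3*(-4)) - 164)² = ((-12 - 12) - 164)² = (-24 - 164)² = (-188)² = 35344)
E - v(-346 - 202, -46) = 35344 - (349 + (-346 - 202))/(556 - 46) = 35344 - (349 - 548)/510 = 35344 - (-199)/510 = 35344 - 1*(-199/510) = 35344 + 199/510 = 18025639/510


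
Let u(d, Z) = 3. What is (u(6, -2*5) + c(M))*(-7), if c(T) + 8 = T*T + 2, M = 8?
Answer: -427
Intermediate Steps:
c(T) = -6 + T**2 (c(T) = -8 + (T*T + 2) = -8 + (T**2 + 2) = -8 + (2 + T**2) = -6 + T**2)
(u(6, -2*5) + c(M))*(-7) = (3 + (-6 + 8**2))*(-7) = (3 + (-6 + 64))*(-7) = (3 + 58)*(-7) = 61*(-7) = -427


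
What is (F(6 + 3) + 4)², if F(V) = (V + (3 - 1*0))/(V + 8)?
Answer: 6400/289 ≈ 22.145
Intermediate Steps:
F(V) = (3 + V)/(8 + V) (F(V) = (V + (3 + 0))/(8 + V) = (V + 3)/(8 + V) = (3 + V)/(8 + V))
(F(6 + 3) + 4)² = ((3 + (6 + 3))/(8 + (6 + 3)) + 4)² = ((3 + 9)/(8 + 9) + 4)² = (12/17 + 4)² = (80/17)² = 6400/289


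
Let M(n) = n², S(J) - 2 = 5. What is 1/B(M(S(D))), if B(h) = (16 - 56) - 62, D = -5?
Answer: -1/102 ≈ -0.0098039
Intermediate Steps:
S(J) = 7 (S(J) = 2 + 5 = 7)
B(h) = -102 (B(h) = -40 - 62 = -102)
1/B(M(S(D))) = 1/(-102) = -1/102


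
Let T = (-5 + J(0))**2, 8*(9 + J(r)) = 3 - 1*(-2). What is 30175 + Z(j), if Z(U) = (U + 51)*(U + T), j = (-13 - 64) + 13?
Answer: 1835611/64 ≈ 28681.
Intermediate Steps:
J(r) = -67/8 (J(r) = -9 + (3 - 1*(-2))/8 = -9 + (3 + 2)/8 = -9 + (1/8)*5 = -9 + 5/8 = -67/8)
j = -64 (j = -77 + 13 = -64)
T = 11449/64 (T = (-5 - 67/8)**2 = (-107/8)**2 = 11449/64 ≈ 178.89)
Z(U) = (51 + U)*(11449/64 + U) (Z(U) = (U + 51)*(U + 11449/64) = (51 + U)*(11449/64 + U))
30175 + Z(j) = 30175 + (583899/64 + (-64)**2 + (14713/64)*(-64)) = 30175 + (583899/64 + 4096 - 14713) = 30175 - 95589/64 = 1835611/64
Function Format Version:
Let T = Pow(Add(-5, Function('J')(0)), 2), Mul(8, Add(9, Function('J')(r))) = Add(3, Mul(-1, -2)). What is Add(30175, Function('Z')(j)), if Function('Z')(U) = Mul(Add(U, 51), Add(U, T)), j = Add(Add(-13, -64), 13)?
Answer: Rational(1835611, 64) ≈ 28681.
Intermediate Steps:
Function('J')(r) = Rational(-67, 8) (Function('J')(r) = Add(-9, Mul(Rational(1, 8), Add(3, Mul(-1, -2)))) = Add(-9, Mul(Rational(1, 8), Add(3, 2))) = Add(-9, Mul(Rational(1, 8), 5)) = Add(-9, Rational(5, 8)) = Rational(-67, 8))
j = -64 (j = Add(-77, 13) = -64)
T = Rational(11449, 64) (T = Pow(Add(-5, Rational(-67, 8)), 2) = Pow(Rational(-107, 8), 2) = Rational(11449, 64) ≈ 178.89)
Function('Z')(U) = Mul(Add(51, U), Add(Rational(11449, 64), U)) (Function('Z')(U) = Mul(Add(U, 51), Add(U, Rational(11449, 64))) = Mul(Add(51, U), Add(Rational(11449, 64), U)))
Add(30175, Function('Z')(j)) = Add(30175, Add(Rational(583899, 64), Pow(-64, 2), Mul(Rational(14713, 64), -64))) = Add(30175, Add(Rational(583899, 64), 4096, -14713)) = Add(30175, Rational(-95589, 64)) = Rational(1835611, 64)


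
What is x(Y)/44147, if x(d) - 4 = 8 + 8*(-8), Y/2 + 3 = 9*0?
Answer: -52/44147 ≈ -0.0011779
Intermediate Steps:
Y = -6 (Y = -6 + 2*(9*0) = -6 + 2*0 = -6 + 0 = -6)
x(d) = -52 (x(d) = 4 + (8 + 8*(-8)) = 4 + (8 - 64) = 4 - 56 = -52)
x(Y)/44147 = -52/44147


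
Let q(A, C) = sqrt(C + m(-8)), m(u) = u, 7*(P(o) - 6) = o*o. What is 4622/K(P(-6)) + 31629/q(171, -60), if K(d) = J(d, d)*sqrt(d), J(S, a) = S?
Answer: 16177*sqrt(546)/3042 - 31629*I*sqrt(17)/34 ≈ 124.26 - 3835.6*I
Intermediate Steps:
P(o) = 6 + o**2/7 (P(o) = 6 + (o*o)/7 = 6 + o**2/7)
K(d) = d**(3/2) (K(d) = d*sqrt(d) = d**(3/2))
q(A, C) = sqrt(-8 + C) (q(A, C) = sqrt(C - 8) = sqrt(-8 + C))
4622/K(P(-6)) + 31629/q(171, -60) = 4622/((6 + (1/7)*(-6)**2)**(3/2)) + 31629/(sqrt(-8 - 60)) = 4622/((6 + (1/7)*36)**(3/2)) + 31629/(sqrt(-68)) = 4622/((6 + 36/7)**(3/2)) + 31629/((2*I*sqrt(17))) = 4622/((78/7)**(3/2)) + 31629*(-I*sqrt(17)/34) = 4622/((78*sqrt(546)/49)) - 31629*I*sqrt(17)/34 = 4622*(7*sqrt(546)/6084) - 31629*I*sqrt(17)/34 = 16177*sqrt(546)/3042 - 31629*I*sqrt(17)/34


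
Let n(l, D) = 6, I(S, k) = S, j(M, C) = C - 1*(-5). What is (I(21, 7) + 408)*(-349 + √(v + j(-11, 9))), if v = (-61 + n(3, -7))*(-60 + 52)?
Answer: -149721 + 429*√454 ≈ -1.4058e+5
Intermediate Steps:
j(M, C) = 5 + C (j(M, C) = C + 5 = 5 + C)
v = 440 (v = (-61 + 6)*(-60 + 52) = -55*(-8) = 440)
(I(21, 7) + 408)*(-349 + √(v + j(-11, 9))) = (21 + 408)*(-349 + √(440 + (5 + 9))) = 429*(-349 + √(440 + 14)) = 429*(-349 + √454) = -149721 + 429*√454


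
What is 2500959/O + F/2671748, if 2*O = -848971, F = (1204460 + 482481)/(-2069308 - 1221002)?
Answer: -43971258147796473551/7463201472940425480 ≈ -5.8917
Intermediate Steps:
F = -1686941/3290310 (F = 1686941/(-3290310) = 1686941*(-1/3290310) = -1686941/3290310 ≈ -0.51270)
O = -848971/2 (O = (1/2)*(-848971) = -848971/2 ≈ -4.2449e+5)
2500959/O + F/2671748 = 2500959/(-848971/2) - 1686941/3290310/2671748 = 2500959*(-2/848971) - 1686941/3290310*1/2671748 = -5001918/848971 - 1686941/8790879161880 = -43971258147796473551/7463201472940425480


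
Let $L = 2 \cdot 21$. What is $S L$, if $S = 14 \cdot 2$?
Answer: $1176$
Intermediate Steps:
$L = 42$
$S = 28$
$S L = 28 \cdot 42 = 1176$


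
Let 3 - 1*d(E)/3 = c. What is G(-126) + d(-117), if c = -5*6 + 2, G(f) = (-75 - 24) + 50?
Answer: 44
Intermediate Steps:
G(f) = -49 (G(f) = -99 + 50 = -49)
c = -28 (c = -30 + 2 = -28)
d(E) = 93 (d(E) = 9 - 3*(-28) = 9 + 84 = 93)
G(-126) + d(-117) = -49 + 93 = 44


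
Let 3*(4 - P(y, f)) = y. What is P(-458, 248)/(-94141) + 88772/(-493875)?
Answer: -179456566/989231625 ≈ -0.18141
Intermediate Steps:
P(y, f) = 4 - y/3
P(-458, 248)/(-94141) + 88772/(-493875) = (4 - 1/3*(-458))/(-94141) + 88772/(-493875) = (4 + 458/3)*(-1/94141) + 88772*(-1/493875) = (470/3)*(-1/94141) - 88772/493875 = -10/6009 - 88772/493875 = -179456566/989231625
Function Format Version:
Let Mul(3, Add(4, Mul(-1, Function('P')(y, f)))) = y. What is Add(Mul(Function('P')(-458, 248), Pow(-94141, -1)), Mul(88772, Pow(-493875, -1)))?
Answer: Rational(-179456566, 989231625) ≈ -0.18141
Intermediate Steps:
Function('P')(y, f) = Add(4, Mul(Rational(-1, 3), y))
Add(Mul(Function('P')(-458, 248), Pow(-94141, -1)), Mul(88772, Pow(-493875, -1))) = Add(Mul(Add(4, Mul(Rational(-1, 3), -458)), Pow(-94141, -1)), Mul(88772, Pow(-493875, -1))) = Add(Mul(Add(4, Rational(458, 3)), Rational(-1, 94141)), Mul(88772, Rational(-1, 493875))) = Add(Mul(Rational(470, 3), Rational(-1, 94141)), Rational(-88772, 493875)) = Add(Rational(-10, 6009), Rational(-88772, 493875)) = Rational(-179456566, 989231625)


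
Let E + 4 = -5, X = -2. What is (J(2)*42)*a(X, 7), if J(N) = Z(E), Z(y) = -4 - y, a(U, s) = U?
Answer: -420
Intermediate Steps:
E = -9 (E = -4 - 5 = -9)
J(N) = 5 (J(N) = -4 - 1*(-9) = -4 + 9 = 5)
(J(2)*42)*a(X, 7) = (5*42)*(-2) = 210*(-2) = -420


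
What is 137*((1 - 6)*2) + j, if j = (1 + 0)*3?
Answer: -1367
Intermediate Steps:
j = 3 (j = 1*3 = 3)
137*((1 - 6)*2) + j = 137*((1 - 6)*2) + 3 = 137*(-5*2) + 3 = 137*(-10) + 3 = -1370 + 3 = -1367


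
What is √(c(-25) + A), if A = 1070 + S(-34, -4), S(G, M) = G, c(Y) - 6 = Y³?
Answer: I*√14583 ≈ 120.76*I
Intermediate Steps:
c(Y) = 6 + Y³
A = 1036 (A = 1070 - 34 = 1036)
√(c(-25) + A) = √((6 + (-25)³) + 1036) = √((6 - 15625) + 1036) = √(-15619 + 1036) = √(-14583) = I*√14583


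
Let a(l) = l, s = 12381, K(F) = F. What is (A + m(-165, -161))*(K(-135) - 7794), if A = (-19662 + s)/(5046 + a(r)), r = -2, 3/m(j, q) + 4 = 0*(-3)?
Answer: 21931614/1261 ≈ 17392.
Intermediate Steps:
m(j, q) = -¾ (m(j, q) = 3/(-4 + 0*(-3)) = 3/(-4 + 0) = 3/(-4) = 3*(-¼) = -¾)
A = -7281/5044 (A = (-19662 + 12381)/(5046 - 2) = -7281/5044 ≈ -1.4435)
(A + m(-165, -161))*(K(-135) - 7794) = (-7281/5044 - ¾)*(-135 - 7794) = -2766/1261*(-7929) = 21931614/1261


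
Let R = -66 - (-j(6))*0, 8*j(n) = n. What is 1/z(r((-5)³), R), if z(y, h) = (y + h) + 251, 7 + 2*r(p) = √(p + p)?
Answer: 726/132019 - 10*I*√10/132019 ≈ 0.0054992 - 0.00023953*I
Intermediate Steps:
j(n) = n/8
r(p) = -7/2 + √2*√p/2 (r(p) = -7/2 + √(p + p)/2 = -7/2 + √(2*p)/2 = -7/2 + (√2*√p)/2 = -7/2 + √2*√p/2)
R = -66 (R = -66 - (-6/8)*0 = -66 - (-1*¾)*0 = -66 - (-3)*0/4 = -66 - 1*0 = -66 + 0 = -66)
z(y, h) = 251 + h + y (z(y, h) = (h + y) + 251 = 251 + h + y)
1/z(r((-5)³), R) = 1/(251 - 66 + (-7/2 + √2*√((-5)³)/2)) = 1/(251 - 66 + (-7/2 + √2*√(-125)/2)) = 1/(251 - 66 + (-7/2 + √2*(5*I*√5)/2)) = 1/(251 - 66 + (-7/2 + 5*I*√10/2)) = 1/(363/2 + 5*I*√10/2)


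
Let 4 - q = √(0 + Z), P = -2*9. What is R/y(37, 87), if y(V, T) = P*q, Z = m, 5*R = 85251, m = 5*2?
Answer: -28417/45 - 28417*√10/180 ≈ -1130.7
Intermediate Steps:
m = 10
R = 85251/5 (R = (⅕)*85251 = 85251/5 ≈ 17050.)
Z = 10
P = -18
q = 4 - √10 (q = 4 - √(0 + 10) = 4 - √10 ≈ 0.83772)
y(V, T) = -72 + 18*√10 (y(V, T) = -18*(4 - √10) = -72 + 18*√10)
R/y(37, 87) = 85251/(5*(-72 + 18*√10))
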